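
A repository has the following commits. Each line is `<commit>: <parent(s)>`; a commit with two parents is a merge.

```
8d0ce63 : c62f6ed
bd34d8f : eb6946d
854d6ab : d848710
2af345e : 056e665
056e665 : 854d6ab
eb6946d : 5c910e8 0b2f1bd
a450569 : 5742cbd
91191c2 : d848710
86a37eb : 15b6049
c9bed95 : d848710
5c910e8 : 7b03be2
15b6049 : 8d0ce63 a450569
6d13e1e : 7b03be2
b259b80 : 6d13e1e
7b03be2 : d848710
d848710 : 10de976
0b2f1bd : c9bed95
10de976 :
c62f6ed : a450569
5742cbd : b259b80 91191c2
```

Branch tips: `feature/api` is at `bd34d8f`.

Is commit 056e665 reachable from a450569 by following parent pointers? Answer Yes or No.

No

Ancestors of a450569: {10de976, 5742cbd, 6d13e1e, 7b03be2, 91191c2, a450569, b259b80, d848710}.
056e665 is not in that set, so it is not an ancestor of a450569.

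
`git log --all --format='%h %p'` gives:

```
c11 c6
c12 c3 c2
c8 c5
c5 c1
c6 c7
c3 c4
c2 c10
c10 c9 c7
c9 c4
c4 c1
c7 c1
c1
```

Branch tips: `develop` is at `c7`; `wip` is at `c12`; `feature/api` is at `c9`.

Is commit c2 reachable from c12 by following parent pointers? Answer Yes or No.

Yes

Ancestors of c12 (commits reachable by following parents): {c1, c10, c12, c2, c3, c4, c7, c9}.
c2 is in that set, so it is an ancestor of c12.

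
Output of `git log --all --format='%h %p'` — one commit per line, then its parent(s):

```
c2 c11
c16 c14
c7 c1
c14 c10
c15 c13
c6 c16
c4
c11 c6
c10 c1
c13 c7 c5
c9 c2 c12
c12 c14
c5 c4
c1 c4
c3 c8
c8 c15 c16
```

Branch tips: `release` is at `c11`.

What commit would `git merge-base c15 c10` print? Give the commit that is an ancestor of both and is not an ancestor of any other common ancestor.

Ancestors of c15: {c1, c13, c15, c4, c5, c7}.
Ancestors of c10: {c1, c10, c4}.
Common ancestors: {c1, c4}.
Among these, c1 is not an ancestor of any other common ancestor — it is the merge base.

c1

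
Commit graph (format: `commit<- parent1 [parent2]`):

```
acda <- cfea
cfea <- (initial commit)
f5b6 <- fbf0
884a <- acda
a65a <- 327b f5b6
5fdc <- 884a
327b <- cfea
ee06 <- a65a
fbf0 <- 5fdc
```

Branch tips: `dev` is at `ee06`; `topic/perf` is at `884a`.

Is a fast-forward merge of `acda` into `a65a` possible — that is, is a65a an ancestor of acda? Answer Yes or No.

A fast-forward from a65a to acda is possible iff a65a is an ancestor of acda.
Ancestors of acda: {acda, cfea}.
a65a is not among them, so fast-forward is not possible.

No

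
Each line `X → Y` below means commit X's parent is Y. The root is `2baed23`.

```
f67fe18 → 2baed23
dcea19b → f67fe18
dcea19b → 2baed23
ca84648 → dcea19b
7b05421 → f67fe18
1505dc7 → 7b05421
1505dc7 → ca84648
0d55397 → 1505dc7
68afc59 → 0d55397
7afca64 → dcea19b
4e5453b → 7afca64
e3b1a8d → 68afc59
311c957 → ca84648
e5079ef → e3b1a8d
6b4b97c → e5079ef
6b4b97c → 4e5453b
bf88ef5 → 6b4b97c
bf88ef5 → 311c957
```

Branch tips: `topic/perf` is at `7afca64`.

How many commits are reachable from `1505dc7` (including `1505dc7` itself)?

6

Walking parent pointers from 1505dc7: reachable set = {1505dc7, 2baed23, 7b05421, ca84648, dcea19b, f67fe18}.
That is 6 commits.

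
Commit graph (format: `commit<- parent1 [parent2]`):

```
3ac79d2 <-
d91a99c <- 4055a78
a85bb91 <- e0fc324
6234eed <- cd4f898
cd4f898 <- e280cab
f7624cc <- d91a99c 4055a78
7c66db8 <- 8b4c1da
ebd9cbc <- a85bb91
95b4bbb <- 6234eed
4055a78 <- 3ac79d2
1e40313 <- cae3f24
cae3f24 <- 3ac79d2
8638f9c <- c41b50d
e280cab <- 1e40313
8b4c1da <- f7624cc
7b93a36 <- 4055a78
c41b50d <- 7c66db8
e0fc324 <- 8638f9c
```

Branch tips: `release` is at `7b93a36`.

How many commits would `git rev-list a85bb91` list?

Walking parent pointers from a85bb91: reachable set = {3ac79d2, 4055a78, 7c66db8, 8638f9c, 8b4c1da, a85bb91, c41b50d, d91a99c, e0fc324, f7624cc}.
That is 10 commits.

10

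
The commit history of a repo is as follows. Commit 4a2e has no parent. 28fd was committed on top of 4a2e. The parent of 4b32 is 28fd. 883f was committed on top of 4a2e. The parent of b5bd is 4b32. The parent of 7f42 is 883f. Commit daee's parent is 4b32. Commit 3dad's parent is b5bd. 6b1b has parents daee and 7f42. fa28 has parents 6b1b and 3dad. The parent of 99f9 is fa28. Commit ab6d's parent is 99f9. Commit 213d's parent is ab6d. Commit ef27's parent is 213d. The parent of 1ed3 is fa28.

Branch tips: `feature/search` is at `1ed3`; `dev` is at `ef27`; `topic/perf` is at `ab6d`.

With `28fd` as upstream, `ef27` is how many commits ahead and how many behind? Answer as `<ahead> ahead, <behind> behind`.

12 ahead, 0 behind

Reachable from ef27: {213d, 28fd, 3dad, 4a2e, 4b32, 6b1b, 7f42, 883f, 99f9, ab6d, b5bd, daee, ef27, fa28}.
Reachable from 28fd: {28fd, 4a2e}.
Only in ef27's history (ahead): {213d, 3dad, 4b32, 6b1b, 7f42, 883f, 99f9, ab6d, b5bd, daee, ef27, fa28} — 12.
Only in 28fd's history (behind): {} — 0.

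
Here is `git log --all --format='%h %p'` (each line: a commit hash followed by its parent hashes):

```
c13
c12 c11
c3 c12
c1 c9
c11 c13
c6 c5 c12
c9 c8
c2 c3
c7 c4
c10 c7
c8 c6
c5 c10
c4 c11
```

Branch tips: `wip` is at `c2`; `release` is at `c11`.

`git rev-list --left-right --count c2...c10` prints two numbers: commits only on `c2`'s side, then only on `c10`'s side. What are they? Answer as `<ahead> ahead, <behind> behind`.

3 ahead, 3 behind

Reachable from c2: {c11, c12, c13, c2, c3}.
Reachable from c10: {c10, c11, c13, c4, c7}.
Only in c2's history (ahead): {c12, c2, c3} — 3.
Only in c10's history (behind): {c10, c4, c7} — 3.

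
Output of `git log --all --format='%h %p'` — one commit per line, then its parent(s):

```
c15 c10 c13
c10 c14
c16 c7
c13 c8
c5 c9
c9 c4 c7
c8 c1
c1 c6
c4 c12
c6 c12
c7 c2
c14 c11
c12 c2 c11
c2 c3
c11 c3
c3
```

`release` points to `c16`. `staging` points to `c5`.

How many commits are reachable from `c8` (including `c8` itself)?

Walking parent pointers from c8: reachable set = {c1, c11, c12, c2, c3, c6, c8}.
That is 7 commits.

7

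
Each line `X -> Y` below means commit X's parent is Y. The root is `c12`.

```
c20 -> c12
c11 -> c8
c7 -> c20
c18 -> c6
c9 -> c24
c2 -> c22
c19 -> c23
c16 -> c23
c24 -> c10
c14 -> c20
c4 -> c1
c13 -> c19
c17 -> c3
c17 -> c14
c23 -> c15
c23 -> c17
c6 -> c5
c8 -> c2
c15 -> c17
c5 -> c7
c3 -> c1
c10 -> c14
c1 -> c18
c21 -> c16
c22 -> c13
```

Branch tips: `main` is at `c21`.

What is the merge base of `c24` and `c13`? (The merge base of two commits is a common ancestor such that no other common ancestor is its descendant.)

c14

Ancestors of c24: {c10, c12, c14, c20, c24}.
Ancestors of c13: {c1, c12, c13, c14, c15, c17, c18, c19, c20, c23, c3, c5, c6, c7}.
Common ancestors: {c12, c14, c20}.
Among these, c14 is not an ancestor of any other common ancestor — it is the merge base.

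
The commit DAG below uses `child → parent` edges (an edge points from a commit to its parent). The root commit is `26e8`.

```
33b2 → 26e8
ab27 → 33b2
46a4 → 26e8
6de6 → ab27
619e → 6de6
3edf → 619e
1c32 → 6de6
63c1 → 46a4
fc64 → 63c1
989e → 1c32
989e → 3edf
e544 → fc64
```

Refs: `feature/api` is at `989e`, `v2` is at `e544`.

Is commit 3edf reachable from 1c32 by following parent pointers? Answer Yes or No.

No

Ancestors of 1c32: {1c32, 26e8, 33b2, 6de6, ab27}.
3edf is not in that set, so it is not an ancestor of 1c32.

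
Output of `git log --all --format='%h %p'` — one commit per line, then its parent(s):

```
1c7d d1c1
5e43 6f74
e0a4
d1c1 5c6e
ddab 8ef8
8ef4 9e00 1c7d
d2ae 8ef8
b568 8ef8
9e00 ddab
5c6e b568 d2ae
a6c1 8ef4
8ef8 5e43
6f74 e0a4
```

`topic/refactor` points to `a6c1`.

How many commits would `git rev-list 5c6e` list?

Walking parent pointers from 5c6e: reachable set = {5c6e, 5e43, 6f74, 8ef8, b568, d2ae, e0a4}.
That is 7 commits.

7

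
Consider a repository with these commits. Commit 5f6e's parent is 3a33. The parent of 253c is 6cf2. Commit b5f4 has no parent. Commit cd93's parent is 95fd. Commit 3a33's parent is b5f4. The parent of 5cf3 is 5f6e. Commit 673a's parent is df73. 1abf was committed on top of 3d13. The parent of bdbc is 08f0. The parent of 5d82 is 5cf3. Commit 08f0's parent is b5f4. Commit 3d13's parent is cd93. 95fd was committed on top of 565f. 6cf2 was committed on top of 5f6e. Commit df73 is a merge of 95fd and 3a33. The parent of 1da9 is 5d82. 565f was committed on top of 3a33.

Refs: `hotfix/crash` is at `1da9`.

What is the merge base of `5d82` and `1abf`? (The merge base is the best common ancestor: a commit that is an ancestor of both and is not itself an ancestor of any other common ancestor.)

Ancestors of 5d82: {3a33, 5cf3, 5d82, 5f6e, b5f4}.
Ancestors of 1abf: {1abf, 3a33, 3d13, 565f, 95fd, b5f4, cd93}.
Common ancestors: {3a33, b5f4}.
Among these, 3a33 is not an ancestor of any other common ancestor — it is the merge base.

3a33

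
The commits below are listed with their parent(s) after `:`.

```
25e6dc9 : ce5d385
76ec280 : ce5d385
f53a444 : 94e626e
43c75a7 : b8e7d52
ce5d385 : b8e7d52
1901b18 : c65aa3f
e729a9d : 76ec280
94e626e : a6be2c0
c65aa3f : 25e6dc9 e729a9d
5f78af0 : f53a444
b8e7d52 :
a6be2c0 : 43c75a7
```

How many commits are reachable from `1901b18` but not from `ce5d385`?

Reachable from 1901b18: {1901b18, 25e6dc9, 76ec280, b8e7d52, c65aa3f, ce5d385, e729a9d}.
Reachable from ce5d385: {b8e7d52, ce5d385}.
In 1901b18's history but not ce5d385's: {1901b18, 25e6dc9, 76ec280, c65aa3f, e729a9d} — 5 commits.

5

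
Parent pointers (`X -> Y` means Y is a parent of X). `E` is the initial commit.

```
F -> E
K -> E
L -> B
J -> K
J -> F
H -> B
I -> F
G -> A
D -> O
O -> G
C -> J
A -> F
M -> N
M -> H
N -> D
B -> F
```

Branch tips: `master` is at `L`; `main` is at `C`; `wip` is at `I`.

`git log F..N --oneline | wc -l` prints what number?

Reachable from N: {A, D, E, F, G, N, O}.
Reachable from F: {E, F}.
In N's history but not F's: {A, D, G, N, O} — 5 commits.

5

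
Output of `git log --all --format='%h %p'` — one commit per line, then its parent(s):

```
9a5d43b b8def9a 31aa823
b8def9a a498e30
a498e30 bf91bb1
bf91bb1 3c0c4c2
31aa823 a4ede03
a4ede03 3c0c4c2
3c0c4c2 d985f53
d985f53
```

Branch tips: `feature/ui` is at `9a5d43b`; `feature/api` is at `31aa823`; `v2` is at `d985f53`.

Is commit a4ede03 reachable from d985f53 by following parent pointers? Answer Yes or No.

Ancestors of d985f53: {d985f53}.
a4ede03 is not in that set, so it is not an ancestor of d985f53.

No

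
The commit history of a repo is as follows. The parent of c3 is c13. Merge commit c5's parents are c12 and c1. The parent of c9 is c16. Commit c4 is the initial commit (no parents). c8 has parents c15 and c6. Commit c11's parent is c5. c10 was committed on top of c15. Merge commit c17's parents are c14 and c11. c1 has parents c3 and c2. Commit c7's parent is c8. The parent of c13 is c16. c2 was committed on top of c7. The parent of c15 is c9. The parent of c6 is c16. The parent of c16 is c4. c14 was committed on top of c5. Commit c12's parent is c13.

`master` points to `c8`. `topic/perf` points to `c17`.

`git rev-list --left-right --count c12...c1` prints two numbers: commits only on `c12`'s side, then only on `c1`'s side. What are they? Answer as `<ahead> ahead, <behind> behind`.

1 ahead, 8 behind

Reachable from c12: {c12, c13, c16, c4}.
Reachable from c1: {c1, c13, c15, c16, c2, c3, c4, c6, c7, c8, c9}.
Only in c12's history (ahead): {c12} — 1.
Only in c1's history (behind): {c1, c15, c2, c3, c6, c7, c8, c9} — 8.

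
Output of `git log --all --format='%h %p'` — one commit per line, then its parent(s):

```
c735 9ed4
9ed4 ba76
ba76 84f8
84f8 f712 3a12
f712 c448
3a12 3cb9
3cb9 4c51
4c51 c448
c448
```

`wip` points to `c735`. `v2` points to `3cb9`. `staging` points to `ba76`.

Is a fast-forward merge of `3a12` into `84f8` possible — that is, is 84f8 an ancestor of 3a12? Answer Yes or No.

No

A fast-forward from 84f8 to 3a12 is possible iff 84f8 is an ancestor of 3a12.
Ancestors of 3a12: {3a12, 3cb9, 4c51, c448}.
84f8 is not among them, so fast-forward is not possible.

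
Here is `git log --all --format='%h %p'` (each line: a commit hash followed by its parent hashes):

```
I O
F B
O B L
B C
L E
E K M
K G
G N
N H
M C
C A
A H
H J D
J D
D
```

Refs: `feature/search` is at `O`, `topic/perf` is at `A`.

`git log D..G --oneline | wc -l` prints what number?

Reachable from G: {D, G, H, J, N}.
Reachable from D: {D}.
In G's history but not D's: {G, H, J, N} — 4 commits.

4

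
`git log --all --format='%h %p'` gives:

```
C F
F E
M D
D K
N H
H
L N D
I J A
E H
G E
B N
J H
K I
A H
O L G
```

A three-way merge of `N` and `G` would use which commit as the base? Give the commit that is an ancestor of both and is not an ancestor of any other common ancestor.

H

Ancestors of N: {H, N}.
Ancestors of G: {E, G, H}.
Common ancestors: {H}.
The only common ancestor is H, so it is the merge base.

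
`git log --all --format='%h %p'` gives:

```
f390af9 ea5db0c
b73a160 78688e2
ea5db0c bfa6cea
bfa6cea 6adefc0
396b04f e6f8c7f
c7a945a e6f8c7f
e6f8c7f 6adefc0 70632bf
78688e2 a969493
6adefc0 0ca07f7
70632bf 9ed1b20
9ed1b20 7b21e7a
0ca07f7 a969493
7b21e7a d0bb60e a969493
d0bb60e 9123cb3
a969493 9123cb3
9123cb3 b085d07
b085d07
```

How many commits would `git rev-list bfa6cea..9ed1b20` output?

3

Reachable from 9ed1b20: {7b21e7a, 9123cb3, 9ed1b20, a969493, b085d07, d0bb60e}.
Reachable from bfa6cea: {0ca07f7, 6adefc0, 9123cb3, a969493, b085d07, bfa6cea}.
In 9ed1b20's history but not bfa6cea's: {7b21e7a, 9ed1b20, d0bb60e} — 3 commits.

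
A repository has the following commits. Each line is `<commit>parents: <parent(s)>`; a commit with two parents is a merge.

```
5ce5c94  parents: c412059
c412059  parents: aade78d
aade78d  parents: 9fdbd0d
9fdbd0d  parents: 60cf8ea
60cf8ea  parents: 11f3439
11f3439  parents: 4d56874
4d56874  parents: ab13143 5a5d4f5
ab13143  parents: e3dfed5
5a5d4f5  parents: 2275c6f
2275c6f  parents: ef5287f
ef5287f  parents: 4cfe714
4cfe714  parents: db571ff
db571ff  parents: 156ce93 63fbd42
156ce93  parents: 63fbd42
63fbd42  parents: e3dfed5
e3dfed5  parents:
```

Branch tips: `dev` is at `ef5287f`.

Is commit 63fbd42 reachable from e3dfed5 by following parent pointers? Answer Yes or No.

Ancestors of e3dfed5: {e3dfed5}.
63fbd42 is not in that set, so it is not an ancestor of e3dfed5.

No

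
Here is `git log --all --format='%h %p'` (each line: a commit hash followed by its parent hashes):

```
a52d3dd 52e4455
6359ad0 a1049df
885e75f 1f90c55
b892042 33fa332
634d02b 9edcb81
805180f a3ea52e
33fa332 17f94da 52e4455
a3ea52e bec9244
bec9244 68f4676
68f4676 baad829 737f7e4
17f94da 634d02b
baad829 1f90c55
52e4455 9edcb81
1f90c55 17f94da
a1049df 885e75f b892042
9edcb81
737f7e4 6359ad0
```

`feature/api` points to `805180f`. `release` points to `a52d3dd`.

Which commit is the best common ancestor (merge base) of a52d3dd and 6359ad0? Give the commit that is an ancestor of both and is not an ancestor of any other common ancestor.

52e4455

Ancestors of a52d3dd: {52e4455, 9edcb81, a52d3dd}.
Ancestors of 6359ad0: {17f94da, 1f90c55, 33fa332, 52e4455, 634d02b, 6359ad0, 885e75f, 9edcb81, a1049df, b892042}.
Common ancestors: {52e4455, 9edcb81}.
Among these, 52e4455 is not an ancestor of any other common ancestor — it is the merge base.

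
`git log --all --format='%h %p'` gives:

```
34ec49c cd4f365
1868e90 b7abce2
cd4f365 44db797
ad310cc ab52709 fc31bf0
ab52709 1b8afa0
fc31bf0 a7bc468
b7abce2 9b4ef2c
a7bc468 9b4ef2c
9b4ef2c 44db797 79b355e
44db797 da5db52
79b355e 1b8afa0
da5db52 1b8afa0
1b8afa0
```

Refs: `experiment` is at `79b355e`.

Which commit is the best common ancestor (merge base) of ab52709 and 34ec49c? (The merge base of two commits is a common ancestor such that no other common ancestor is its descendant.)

1b8afa0

Ancestors of ab52709: {1b8afa0, ab52709}.
Ancestors of 34ec49c: {1b8afa0, 34ec49c, 44db797, cd4f365, da5db52}.
Common ancestors: {1b8afa0}.
The only common ancestor is 1b8afa0, so it is the merge base.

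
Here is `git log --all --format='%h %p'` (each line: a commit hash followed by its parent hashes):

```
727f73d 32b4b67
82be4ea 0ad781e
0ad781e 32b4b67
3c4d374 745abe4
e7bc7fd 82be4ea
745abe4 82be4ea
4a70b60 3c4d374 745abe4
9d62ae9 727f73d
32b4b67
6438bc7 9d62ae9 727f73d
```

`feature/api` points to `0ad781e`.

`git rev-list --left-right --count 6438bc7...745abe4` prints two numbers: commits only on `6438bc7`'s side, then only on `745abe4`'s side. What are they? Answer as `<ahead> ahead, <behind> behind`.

3 ahead, 3 behind

Reachable from 6438bc7: {32b4b67, 6438bc7, 727f73d, 9d62ae9}.
Reachable from 745abe4: {0ad781e, 32b4b67, 745abe4, 82be4ea}.
Only in 6438bc7's history (ahead): {6438bc7, 727f73d, 9d62ae9} — 3.
Only in 745abe4's history (behind): {0ad781e, 745abe4, 82be4ea} — 3.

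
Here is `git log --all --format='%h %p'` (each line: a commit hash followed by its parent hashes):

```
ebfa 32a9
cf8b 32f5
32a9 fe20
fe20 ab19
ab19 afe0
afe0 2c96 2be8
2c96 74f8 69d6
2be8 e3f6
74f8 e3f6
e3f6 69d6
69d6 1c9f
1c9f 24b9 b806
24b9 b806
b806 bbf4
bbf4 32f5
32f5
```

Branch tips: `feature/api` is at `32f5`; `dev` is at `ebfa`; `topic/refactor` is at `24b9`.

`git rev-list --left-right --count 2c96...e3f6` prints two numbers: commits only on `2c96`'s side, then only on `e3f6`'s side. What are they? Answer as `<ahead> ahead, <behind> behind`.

2 ahead, 0 behind

Reachable from 2c96: {1c9f, 24b9, 2c96, 32f5, 69d6, 74f8, b806, bbf4, e3f6}.
Reachable from e3f6: {1c9f, 24b9, 32f5, 69d6, b806, bbf4, e3f6}.
Only in 2c96's history (ahead): {2c96, 74f8} — 2.
Only in e3f6's history (behind): {} — 0.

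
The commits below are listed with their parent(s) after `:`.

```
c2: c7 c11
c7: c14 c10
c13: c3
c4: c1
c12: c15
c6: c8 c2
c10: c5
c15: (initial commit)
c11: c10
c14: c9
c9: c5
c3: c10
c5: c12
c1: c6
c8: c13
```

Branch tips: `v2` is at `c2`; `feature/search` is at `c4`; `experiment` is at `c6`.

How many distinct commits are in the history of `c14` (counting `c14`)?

5

Walking parent pointers from c14: reachable set = {c12, c14, c15, c5, c9}.
That is 5 commits.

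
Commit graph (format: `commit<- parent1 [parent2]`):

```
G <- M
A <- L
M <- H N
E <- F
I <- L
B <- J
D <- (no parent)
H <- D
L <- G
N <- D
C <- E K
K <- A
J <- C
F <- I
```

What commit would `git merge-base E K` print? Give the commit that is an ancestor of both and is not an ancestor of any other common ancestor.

L

Ancestors of E: {D, E, F, G, H, I, L, M, N}.
Ancestors of K: {A, D, G, H, K, L, M, N}.
Common ancestors: {D, G, H, L, M, N}.
Among these, L is not an ancestor of any other common ancestor — it is the merge base.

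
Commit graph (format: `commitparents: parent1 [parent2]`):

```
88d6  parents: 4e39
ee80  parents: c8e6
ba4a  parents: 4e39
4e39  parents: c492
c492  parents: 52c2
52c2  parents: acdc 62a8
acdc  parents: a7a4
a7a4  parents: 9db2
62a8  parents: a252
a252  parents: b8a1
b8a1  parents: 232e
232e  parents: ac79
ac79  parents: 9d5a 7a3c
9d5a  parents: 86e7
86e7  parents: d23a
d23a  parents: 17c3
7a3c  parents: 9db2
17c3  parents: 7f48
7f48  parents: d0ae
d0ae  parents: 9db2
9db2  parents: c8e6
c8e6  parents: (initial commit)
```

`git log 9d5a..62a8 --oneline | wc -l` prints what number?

6

Reachable from 62a8: {17c3, 232e, 62a8, 7a3c, 7f48, 86e7, 9d5a, 9db2, a252, ac79, b8a1, c8e6, d0ae, d23a}.
Reachable from 9d5a: {17c3, 7f48, 86e7, 9d5a, 9db2, c8e6, d0ae, d23a}.
In 62a8's history but not 9d5a's: {232e, 62a8, 7a3c, a252, ac79, b8a1} — 6 commits.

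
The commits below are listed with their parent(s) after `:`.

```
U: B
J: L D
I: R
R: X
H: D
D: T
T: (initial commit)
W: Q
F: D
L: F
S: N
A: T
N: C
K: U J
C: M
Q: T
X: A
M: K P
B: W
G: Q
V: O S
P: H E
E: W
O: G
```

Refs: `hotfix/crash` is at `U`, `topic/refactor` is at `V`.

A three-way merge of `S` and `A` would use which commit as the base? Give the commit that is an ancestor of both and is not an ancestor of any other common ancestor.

T

Ancestors of S: {B, C, D, E, F, H, J, K, L, M, N, P, Q, S, T, U, W}.
Ancestors of A: {A, T}.
Common ancestors: {T}.
The only common ancestor is T, so it is the merge base.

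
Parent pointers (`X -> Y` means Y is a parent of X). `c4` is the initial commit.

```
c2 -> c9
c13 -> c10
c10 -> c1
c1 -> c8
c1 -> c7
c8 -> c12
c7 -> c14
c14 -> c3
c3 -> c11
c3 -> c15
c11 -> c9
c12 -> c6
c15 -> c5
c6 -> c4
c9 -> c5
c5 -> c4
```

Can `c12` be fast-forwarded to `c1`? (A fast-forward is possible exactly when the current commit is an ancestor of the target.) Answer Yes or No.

A fast-forward from c12 to c1 is possible iff c12 is an ancestor of c1.
Ancestors of c1: {c1, c11, c12, c14, c15, c3, c4, c5, c6, c7, c8, c9}.
c12 is among them, so fast-forward is possible.

Yes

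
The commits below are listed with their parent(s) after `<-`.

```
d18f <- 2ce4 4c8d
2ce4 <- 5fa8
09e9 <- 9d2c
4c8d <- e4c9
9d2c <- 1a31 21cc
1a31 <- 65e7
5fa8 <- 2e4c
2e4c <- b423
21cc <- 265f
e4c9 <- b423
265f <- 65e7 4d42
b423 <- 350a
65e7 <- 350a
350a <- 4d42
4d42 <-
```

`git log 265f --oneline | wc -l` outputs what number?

Walking parent pointers from 265f: reachable set = {265f, 350a, 4d42, 65e7}.
That is 4 commits.

4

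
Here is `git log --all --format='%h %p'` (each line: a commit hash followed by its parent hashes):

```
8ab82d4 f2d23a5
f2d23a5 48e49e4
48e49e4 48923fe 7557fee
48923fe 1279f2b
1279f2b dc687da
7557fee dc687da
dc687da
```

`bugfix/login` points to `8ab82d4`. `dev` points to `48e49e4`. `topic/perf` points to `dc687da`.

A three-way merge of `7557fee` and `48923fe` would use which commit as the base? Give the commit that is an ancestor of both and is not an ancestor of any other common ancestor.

dc687da

Ancestors of 7557fee: {7557fee, dc687da}.
Ancestors of 48923fe: {1279f2b, 48923fe, dc687da}.
Common ancestors: {dc687da}.
The only common ancestor is dc687da, so it is the merge base.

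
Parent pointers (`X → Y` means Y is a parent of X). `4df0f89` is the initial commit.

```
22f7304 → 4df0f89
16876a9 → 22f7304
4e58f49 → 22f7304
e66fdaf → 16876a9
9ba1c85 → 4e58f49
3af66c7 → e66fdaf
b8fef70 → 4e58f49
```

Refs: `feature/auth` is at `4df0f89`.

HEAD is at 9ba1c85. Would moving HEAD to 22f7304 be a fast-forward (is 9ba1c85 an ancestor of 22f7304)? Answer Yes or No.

No

A fast-forward from 9ba1c85 to 22f7304 is possible iff 9ba1c85 is an ancestor of 22f7304.
Ancestors of 22f7304: {22f7304, 4df0f89}.
9ba1c85 is not among them, so fast-forward is not possible.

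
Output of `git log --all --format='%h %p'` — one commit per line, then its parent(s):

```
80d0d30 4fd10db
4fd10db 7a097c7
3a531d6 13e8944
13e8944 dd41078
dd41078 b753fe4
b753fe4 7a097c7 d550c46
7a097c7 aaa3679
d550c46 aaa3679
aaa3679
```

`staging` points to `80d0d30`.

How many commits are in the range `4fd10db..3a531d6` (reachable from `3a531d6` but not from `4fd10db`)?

Reachable from 3a531d6: {13e8944, 3a531d6, 7a097c7, aaa3679, b753fe4, d550c46, dd41078}.
Reachable from 4fd10db: {4fd10db, 7a097c7, aaa3679}.
In 3a531d6's history but not 4fd10db's: {13e8944, 3a531d6, b753fe4, d550c46, dd41078} — 5 commits.

5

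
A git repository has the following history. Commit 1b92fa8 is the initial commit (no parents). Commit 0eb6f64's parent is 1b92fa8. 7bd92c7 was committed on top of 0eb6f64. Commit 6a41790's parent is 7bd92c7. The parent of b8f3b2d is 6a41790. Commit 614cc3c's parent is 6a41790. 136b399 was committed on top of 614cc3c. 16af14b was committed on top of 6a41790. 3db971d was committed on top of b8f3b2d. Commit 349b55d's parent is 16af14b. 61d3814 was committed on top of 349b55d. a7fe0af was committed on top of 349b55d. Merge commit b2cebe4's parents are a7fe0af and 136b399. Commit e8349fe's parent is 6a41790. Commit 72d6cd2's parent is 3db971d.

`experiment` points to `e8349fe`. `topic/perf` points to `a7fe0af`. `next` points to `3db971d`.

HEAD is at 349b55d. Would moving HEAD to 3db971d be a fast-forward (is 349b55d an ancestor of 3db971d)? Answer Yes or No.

No

A fast-forward from 349b55d to 3db971d is possible iff 349b55d is an ancestor of 3db971d.
Ancestors of 3db971d: {0eb6f64, 1b92fa8, 3db971d, 6a41790, 7bd92c7, b8f3b2d}.
349b55d is not among them, so fast-forward is not possible.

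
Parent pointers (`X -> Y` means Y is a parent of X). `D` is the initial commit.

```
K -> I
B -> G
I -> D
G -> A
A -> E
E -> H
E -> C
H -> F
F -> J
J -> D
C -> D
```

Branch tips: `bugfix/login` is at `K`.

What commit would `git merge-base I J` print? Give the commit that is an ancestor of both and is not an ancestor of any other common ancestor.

D

Ancestors of I: {D, I}.
Ancestors of J: {D, J}.
Common ancestors: {D}.
The only common ancestor is D, so it is the merge base.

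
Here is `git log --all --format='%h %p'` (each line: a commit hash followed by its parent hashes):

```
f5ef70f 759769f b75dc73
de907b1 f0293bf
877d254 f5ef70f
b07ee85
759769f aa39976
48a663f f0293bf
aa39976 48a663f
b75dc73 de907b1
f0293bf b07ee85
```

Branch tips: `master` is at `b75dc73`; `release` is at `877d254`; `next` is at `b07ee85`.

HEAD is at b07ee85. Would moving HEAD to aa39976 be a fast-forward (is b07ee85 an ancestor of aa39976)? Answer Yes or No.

A fast-forward from b07ee85 to aa39976 is possible iff b07ee85 is an ancestor of aa39976.
Ancestors of aa39976: {48a663f, aa39976, b07ee85, f0293bf}.
b07ee85 is among them, so fast-forward is possible.

Yes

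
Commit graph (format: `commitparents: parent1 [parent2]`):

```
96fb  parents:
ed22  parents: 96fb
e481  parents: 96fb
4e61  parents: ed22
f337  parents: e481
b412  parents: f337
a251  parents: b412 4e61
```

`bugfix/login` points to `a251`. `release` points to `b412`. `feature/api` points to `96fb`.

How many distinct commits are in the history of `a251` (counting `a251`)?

Walking parent pointers from a251: reachable set = {4e61, 96fb, a251, b412, e481, ed22, f337}.
That is 7 commits.

7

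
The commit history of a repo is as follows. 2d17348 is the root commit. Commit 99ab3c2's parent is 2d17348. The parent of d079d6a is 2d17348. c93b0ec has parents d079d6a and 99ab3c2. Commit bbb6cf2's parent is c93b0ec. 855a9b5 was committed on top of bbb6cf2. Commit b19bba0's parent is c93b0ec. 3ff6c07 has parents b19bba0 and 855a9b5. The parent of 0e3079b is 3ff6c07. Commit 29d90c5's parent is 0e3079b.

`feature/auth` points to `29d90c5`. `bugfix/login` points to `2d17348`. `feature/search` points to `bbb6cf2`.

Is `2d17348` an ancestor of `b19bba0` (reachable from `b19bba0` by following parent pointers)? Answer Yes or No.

Ancestors of b19bba0 (commits reachable by following parents): {2d17348, 99ab3c2, b19bba0, c93b0ec, d079d6a}.
2d17348 is in that set, so it is an ancestor of b19bba0.

Yes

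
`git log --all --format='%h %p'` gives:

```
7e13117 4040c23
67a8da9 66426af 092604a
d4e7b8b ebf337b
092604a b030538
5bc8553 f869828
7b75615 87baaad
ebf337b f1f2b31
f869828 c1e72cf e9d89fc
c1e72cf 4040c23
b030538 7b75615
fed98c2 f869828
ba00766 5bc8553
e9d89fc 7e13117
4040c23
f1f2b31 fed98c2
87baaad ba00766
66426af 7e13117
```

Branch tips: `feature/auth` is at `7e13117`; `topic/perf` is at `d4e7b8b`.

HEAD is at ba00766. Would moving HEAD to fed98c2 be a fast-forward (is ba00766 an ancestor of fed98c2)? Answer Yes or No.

A fast-forward from ba00766 to fed98c2 is possible iff ba00766 is an ancestor of fed98c2.
Ancestors of fed98c2: {4040c23, 7e13117, c1e72cf, e9d89fc, f869828, fed98c2}.
ba00766 is not among them, so fast-forward is not possible.

No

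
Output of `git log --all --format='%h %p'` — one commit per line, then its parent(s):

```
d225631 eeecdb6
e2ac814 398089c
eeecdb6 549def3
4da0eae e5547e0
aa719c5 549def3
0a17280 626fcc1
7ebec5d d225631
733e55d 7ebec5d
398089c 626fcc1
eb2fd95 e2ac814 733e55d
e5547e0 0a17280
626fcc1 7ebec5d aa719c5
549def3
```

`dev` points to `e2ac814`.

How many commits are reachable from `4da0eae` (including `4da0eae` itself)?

9

Walking parent pointers from 4da0eae: reachable set = {0a17280, 4da0eae, 549def3, 626fcc1, 7ebec5d, aa719c5, d225631, e5547e0, eeecdb6}.
That is 9 commits.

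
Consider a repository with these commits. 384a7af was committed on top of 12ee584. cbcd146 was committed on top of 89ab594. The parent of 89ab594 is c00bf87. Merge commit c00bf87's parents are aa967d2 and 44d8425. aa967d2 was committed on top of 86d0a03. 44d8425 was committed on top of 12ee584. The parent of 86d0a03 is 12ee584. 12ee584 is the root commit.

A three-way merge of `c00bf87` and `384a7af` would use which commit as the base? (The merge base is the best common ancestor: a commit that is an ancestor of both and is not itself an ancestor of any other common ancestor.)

Ancestors of c00bf87: {12ee584, 44d8425, 86d0a03, aa967d2, c00bf87}.
Ancestors of 384a7af: {12ee584, 384a7af}.
Common ancestors: {12ee584}.
The only common ancestor is 12ee584, so it is the merge base.

12ee584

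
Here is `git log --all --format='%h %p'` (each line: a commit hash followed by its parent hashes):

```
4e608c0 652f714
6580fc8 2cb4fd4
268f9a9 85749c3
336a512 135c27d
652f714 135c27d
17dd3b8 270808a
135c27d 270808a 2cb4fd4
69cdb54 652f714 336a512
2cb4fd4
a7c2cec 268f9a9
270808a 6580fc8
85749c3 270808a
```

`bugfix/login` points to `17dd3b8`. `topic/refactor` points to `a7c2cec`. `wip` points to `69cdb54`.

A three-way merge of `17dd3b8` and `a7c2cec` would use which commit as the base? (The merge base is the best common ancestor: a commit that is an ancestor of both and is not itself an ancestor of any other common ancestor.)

Ancestors of 17dd3b8: {17dd3b8, 270808a, 2cb4fd4, 6580fc8}.
Ancestors of a7c2cec: {268f9a9, 270808a, 2cb4fd4, 6580fc8, 85749c3, a7c2cec}.
Common ancestors: {270808a, 2cb4fd4, 6580fc8}.
Among these, 270808a is not an ancestor of any other common ancestor — it is the merge base.

270808a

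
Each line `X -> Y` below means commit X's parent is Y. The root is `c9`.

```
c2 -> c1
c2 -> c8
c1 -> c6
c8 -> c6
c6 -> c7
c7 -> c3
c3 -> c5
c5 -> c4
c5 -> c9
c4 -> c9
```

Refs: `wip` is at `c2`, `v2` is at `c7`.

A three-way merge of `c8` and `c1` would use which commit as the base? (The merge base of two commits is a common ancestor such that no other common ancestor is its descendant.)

Ancestors of c8: {c3, c4, c5, c6, c7, c8, c9}.
Ancestors of c1: {c1, c3, c4, c5, c6, c7, c9}.
Common ancestors: {c3, c4, c5, c6, c7, c9}.
Among these, c6 is not an ancestor of any other common ancestor — it is the merge base.

c6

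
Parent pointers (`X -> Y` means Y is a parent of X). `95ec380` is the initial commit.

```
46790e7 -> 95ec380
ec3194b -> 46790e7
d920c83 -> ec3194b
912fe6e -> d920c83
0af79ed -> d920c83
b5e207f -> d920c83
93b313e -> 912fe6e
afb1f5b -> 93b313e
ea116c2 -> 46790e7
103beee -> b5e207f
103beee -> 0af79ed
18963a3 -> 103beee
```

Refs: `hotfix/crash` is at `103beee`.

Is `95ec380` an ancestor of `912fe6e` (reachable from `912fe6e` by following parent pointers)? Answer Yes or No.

Ancestors of 912fe6e (commits reachable by following parents): {46790e7, 912fe6e, 95ec380, d920c83, ec3194b}.
95ec380 is in that set, so it is an ancestor of 912fe6e.

Yes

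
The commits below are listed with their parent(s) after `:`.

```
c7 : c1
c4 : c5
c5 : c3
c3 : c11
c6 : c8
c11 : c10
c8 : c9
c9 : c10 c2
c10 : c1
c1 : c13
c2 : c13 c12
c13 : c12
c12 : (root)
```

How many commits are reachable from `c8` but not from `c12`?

6

Reachable from c8: {c1, c10, c12, c13, c2, c8, c9}.
Reachable from c12: {c12}.
In c8's history but not c12's: {c1, c10, c13, c2, c8, c9} — 6 commits.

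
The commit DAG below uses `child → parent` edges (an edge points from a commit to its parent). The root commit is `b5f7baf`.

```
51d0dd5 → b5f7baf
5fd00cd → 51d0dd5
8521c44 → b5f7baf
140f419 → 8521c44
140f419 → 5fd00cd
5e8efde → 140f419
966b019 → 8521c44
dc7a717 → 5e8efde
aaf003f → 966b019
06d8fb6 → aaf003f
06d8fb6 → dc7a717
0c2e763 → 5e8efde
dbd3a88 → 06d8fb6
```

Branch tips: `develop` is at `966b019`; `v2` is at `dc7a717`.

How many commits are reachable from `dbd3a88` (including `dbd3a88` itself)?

11

Walking parent pointers from dbd3a88: reachable set = {06d8fb6, 140f419, 51d0dd5, 5e8efde, 5fd00cd, 8521c44, 966b019, aaf003f, b5f7baf, dbd3a88, dc7a717}.
That is 11 commits.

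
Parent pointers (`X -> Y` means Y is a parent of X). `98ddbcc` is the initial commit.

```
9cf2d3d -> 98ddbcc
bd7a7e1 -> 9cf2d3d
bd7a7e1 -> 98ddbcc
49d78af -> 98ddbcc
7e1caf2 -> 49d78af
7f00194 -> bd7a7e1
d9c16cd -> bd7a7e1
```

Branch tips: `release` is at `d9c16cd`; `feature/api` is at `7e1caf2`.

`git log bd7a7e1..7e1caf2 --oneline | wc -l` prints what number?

2

Reachable from 7e1caf2: {49d78af, 7e1caf2, 98ddbcc}.
Reachable from bd7a7e1: {98ddbcc, 9cf2d3d, bd7a7e1}.
In 7e1caf2's history but not bd7a7e1's: {49d78af, 7e1caf2} — 2 commits.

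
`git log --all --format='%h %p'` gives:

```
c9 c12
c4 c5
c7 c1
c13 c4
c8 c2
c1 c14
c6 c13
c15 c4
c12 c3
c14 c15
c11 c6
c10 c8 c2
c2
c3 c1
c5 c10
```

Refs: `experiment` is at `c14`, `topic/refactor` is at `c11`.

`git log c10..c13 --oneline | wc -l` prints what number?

3

Reachable from c13: {c10, c13, c2, c4, c5, c8}.
Reachable from c10: {c10, c2, c8}.
In c13's history but not c10's: {c13, c4, c5} — 3 commits.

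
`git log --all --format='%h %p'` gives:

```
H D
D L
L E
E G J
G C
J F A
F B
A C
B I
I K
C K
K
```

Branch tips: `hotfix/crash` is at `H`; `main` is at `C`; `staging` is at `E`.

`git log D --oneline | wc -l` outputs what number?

11

Walking parent pointers from D: reachable set = {A, B, C, D, E, F, G, I, J, K, L}.
That is 11 commits.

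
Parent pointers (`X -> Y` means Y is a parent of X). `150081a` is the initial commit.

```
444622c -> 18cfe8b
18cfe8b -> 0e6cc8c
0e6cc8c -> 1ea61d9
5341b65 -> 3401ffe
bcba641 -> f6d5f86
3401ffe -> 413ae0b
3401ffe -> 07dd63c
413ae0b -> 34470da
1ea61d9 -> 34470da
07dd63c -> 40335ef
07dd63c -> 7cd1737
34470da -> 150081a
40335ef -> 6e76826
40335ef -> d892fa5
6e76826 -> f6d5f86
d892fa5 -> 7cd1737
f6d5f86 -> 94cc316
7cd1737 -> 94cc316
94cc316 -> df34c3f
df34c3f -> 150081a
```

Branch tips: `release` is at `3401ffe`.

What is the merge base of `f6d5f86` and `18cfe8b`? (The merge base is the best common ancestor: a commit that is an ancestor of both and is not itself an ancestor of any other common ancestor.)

150081a

Ancestors of f6d5f86: {150081a, 94cc316, df34c3f, f6d5f86}.
Ancestors of 18cfe8b: {0e6cc8c, 150081a, 18cfe8b, 1ea61d9, 34470da}.
Common ancestors: {150081a}.
The only common ancestor is 150081a, so it is the merge base.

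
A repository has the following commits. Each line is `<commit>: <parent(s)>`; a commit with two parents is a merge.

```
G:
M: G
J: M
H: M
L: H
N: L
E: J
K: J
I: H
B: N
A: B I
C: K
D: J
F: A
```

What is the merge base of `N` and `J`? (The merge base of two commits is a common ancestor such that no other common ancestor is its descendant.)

Ancestors of N: {G, H, L, M, N}.
Ancestors of J: {G, J, M}.
Common ancestors: {G, M}.
Among these, M is not an ancestor of any other common ancestor — it is the merge base.

M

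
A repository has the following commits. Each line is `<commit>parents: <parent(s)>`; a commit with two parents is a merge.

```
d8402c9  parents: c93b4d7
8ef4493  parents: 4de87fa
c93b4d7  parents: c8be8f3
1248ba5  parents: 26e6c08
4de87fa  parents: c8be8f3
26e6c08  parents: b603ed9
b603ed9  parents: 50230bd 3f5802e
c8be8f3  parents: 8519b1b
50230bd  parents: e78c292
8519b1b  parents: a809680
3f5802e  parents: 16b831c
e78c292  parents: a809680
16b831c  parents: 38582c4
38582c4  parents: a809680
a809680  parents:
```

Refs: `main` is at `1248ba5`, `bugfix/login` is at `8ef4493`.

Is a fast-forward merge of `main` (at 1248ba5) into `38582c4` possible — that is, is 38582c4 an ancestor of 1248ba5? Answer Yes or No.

A fast-forward from 38582c4 to 1248ba5 is possible iff 38582c4 is an ancestor of 1248ba5.
Ancestors of 1248ba5: {1248ba5, 16b831c, 26e6c08, 38582c4, 3f5802e, 50230bd, a809680, b603ed9, e78c292}.
38582c4 is among them, so fast-forward is possible.

Yes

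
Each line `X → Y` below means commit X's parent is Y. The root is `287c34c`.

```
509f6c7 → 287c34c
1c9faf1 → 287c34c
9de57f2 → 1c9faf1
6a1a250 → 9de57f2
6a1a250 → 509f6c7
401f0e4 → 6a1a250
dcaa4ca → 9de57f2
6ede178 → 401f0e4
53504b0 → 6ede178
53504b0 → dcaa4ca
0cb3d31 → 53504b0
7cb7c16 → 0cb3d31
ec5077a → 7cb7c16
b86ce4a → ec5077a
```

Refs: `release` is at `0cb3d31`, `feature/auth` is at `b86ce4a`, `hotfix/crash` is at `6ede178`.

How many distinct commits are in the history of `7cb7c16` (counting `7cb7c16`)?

11

Walking parent pointers from 7cb7c16: reachable set = {0cb3d31, 1c9faf1, 287c34c, 401f0e4, 509f6c7, 53504b0, 6a1a250, 6ede178, 7cb7c16, 9de57f2, dcaa4ca}.
That is 11 commits.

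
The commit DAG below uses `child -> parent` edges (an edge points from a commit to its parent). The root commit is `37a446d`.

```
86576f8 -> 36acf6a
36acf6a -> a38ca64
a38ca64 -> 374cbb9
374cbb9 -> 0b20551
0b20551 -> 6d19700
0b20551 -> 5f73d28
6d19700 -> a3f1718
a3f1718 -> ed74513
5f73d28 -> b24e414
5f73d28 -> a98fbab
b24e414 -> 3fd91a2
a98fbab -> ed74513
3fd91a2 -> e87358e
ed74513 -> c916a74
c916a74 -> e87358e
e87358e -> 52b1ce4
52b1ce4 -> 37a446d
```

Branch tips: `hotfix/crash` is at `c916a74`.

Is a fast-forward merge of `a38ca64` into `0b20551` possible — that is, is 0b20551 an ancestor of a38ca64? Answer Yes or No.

Yes

A fast-forward from 0b20551 to a38ca64 is possible iff 0b20551 is an ancestor of a38ca64.
Ancestors of a38ca64: {0b20551, 374cbb9, 37a446d, 3fd91a2, 52b1ce4, 5f73d28, 6d19700, a38ca64, a3f1718, a98fbab, b24e414, c916a74, e87358e, ed74513}.
0b20551 is among them, so fast-forward is possible.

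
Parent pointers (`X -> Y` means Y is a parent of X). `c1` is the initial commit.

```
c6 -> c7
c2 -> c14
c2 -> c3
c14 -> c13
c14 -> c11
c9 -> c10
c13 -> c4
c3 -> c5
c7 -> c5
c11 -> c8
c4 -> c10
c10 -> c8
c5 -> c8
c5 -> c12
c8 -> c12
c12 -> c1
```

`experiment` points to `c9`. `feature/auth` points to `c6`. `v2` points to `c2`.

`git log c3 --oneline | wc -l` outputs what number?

Walking parent pointers from c3: reachable set = {c1, c12, c3, c5, c8}.
That is 5 commits.

5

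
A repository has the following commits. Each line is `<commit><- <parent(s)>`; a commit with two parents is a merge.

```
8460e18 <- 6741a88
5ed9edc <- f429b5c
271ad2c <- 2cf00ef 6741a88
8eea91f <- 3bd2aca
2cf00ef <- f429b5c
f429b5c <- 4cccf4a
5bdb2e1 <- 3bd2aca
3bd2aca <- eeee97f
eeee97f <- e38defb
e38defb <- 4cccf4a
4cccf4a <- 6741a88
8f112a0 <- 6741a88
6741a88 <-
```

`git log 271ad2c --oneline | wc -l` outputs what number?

Walking parent pointers from 271ad2c: reachable set = {271ad2c, 2cf00ef, 4cccf4a, 6741a88, f429b5c}.
That is 5 commits.

5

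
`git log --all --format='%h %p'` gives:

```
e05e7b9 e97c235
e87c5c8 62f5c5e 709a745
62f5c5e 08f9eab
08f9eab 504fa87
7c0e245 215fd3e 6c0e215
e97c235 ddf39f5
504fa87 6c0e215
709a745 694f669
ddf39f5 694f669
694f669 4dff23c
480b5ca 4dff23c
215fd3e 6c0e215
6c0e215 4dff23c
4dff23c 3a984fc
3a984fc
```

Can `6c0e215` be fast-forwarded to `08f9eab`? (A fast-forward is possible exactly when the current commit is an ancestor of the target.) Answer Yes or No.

Yes

A fast-forward from 6c0e215 to 08f9eab is possible iff 6c0e215 is an ancestor of 08f9eab.
Ancestors of 08f9eab: {08f9eab, 3a984fc, 4dff23c, 504fa87, 6c0e215}.
6c0e215 is among them, so fast-forward is possible.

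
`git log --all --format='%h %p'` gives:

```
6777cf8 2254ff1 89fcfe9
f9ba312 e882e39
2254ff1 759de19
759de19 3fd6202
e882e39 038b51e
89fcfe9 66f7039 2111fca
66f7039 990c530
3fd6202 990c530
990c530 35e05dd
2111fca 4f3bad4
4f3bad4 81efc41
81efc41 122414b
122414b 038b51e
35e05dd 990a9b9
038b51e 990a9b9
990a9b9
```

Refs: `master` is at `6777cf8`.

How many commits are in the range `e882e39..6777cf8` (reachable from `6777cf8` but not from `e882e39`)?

12

Reachable from 6777cf8: {038b51e, 122414b, 2111fca, 2254ff1, 35e05dd, 3fd6202, 4f3bad4, 66f7039, 6777cf8, 759de19, 81efc41, 89fcfe9, 990a9b9, 990c530}.
Reachable from e882e39: {038b51e, 990a9b9, e882e39}.
In 6777cf8's history but not e882e39's: {122414b, 2111fca, 2254ff1, 35e05dd, 3fd6202, 4f3bad4, 66f7039, 6777cf8, 759de19, 81efc41, 89fcfe9, 990c530} — 12 commits.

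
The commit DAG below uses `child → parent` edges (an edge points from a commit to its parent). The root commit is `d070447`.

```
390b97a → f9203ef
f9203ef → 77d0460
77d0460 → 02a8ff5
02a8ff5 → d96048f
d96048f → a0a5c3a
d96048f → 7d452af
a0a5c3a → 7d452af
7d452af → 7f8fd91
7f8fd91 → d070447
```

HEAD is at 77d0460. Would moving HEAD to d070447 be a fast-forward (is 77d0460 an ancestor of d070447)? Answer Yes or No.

No

A fast-forward from 77d0460 to d070447 is possible iff 77d0460 is an ancestor of d070447.
Ancestors of d070447: {d070447}.
77d0460 is not among them, so fast-forward is not possible.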